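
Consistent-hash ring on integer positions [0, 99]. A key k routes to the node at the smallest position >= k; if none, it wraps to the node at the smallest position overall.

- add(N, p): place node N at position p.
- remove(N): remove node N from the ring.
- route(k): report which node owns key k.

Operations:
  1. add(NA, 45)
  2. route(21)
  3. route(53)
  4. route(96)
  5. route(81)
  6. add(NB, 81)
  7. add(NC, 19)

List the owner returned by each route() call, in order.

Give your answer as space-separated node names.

Op 1: add NA@45 -> ring=[45:NA]
Op 2: route key 21: smallest pos >= 21 is 45 -> NA
Op 3: route key 53: none >= 53, wrap to smallest pos 45 -> NA
Op 4: route key 96: none >= 96, wrap to smallest pos 45 -> NA
Op 5: route key 81: none >= 81, wrap to smallest pos 45 -> NA
Op 6: add NB@81 -> ring=[45:NA,81:NB]
Op 7: add NC@19 -> ring=[19:NC,45:NA,81:NB]

Answer: NA NA NA NA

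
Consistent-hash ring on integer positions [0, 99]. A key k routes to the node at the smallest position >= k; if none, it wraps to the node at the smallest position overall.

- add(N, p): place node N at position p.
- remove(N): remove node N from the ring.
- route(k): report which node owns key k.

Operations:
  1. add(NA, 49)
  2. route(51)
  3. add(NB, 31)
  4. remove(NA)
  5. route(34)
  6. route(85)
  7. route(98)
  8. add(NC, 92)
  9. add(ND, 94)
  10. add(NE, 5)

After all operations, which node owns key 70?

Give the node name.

Answer: NC

Derivation:
Op 1: add NA@49 -> ring=[49:NA]
Op 2: route key 51: none >= 51, wrap to smallest pos 49 -> NA
Op 3: add NB@31 -> ring=[31:NB,49:NA]
Op 4: remove NA -> ring=[31:NB]
Op 5: route key 34: none >= 34, wrap to smallest pos 31 -> NB
Op 6: route key 85: none >= 85, wrap to smallest pos 31 -> NB
Op 7: route key 98: none >= 98, wrap to smallest pos 31 -> NB
Op 8: add NC@92 -> ring=[31:NB,92:NC]
Op 9: add ND@94 -> ring=[31:NB,92:NC,94:ND]
Op 10: add NE@5 -> ring=[5:NE,31:NB,92:NC,94:ND]
Final route key 70: smallest pos >= 70 is 92 -> NC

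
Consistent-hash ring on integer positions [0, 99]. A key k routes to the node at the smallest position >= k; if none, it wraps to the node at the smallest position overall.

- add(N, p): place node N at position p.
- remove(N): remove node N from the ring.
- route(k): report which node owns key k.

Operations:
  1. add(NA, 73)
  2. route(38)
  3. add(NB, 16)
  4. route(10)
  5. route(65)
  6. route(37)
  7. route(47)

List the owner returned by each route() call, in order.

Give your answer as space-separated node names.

Op 1: add NA@73 -> ring=[73:NA]
Op 2: route key 38: smallest pos >= 38 is 73 -> NA
Op 3: add NB@16 -> ring=[16:NB,73:NA]
Op 4: route key 10: smallest pos >= 10 is 16 -> NB
Op 5: route key 65: smallest pos >= 65 is 73 -> NA
Op 6: route key 37: smallest pos >= 37 is 73 -> NA
Op 7: route key 47: smallest pos >= 47 is 73 -> NA

Answer: NA NB NA NA NA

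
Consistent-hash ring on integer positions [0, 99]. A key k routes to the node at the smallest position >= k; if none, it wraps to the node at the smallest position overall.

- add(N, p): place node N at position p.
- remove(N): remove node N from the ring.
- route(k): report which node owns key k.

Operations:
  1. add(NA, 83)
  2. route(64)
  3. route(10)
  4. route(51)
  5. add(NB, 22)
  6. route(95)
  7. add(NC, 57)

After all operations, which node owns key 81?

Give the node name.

Answer: NA

Derivation:
Op 1: add NA@83 -> ring=[83:NA]
Op 2: route key 64: smallest pos >= 64 is 83 -> NA
Op 3: route key 10: smallest pos >= 10 is 83 -> NA
Op 4: route key 51: smallest pos >= 51 is 83 -> NA
Op 5: add NB@22 -> ring=[22:NB,83:NA]
Op 6: route key 95: none >= 95, wrap to smallest pos 22 -> NB
Op 7: add NC@57 -> ring=[22:NB,57:NC,83:NA]
Final route key 81: smallest pos >= 81 is 83 -> NA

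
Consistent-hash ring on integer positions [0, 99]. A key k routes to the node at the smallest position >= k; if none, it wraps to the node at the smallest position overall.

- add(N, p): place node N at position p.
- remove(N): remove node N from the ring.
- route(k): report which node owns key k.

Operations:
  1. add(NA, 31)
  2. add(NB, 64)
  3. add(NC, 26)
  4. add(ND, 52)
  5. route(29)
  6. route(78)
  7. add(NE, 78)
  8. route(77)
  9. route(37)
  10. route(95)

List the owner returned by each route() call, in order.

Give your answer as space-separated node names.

Op 1: add NA@31 -> ring=[31:NA]
Op 2: add NB@64 -> ring=[31:NA,64:NB]
Op 3: add NC@26 -> ring=[26:NC,31:NA,64:NB]
Op 4: add ND@52 -> ring=[26:NC,31:NA,52:ND,64:NB]
Op 5: route key 29: smallest pos >= 29 is 31 -> NA
Op 6: route key 78: none >= 78, wrap to smallest pos 26 -> NC
Op 7: add NE@78 -> ring=[26:NC,31:NA,52:ND,64:NB,78:NE]
Op 8: route key 77: smallest pos >= 77 is 78 -> NE
Op 9: route key 37: smallest pos >= 37 is 52 -> ND
Op 10: route key 95: none >= 95, wrap to smallest pos 26 -> NC

Answer: NA NC NE ND NC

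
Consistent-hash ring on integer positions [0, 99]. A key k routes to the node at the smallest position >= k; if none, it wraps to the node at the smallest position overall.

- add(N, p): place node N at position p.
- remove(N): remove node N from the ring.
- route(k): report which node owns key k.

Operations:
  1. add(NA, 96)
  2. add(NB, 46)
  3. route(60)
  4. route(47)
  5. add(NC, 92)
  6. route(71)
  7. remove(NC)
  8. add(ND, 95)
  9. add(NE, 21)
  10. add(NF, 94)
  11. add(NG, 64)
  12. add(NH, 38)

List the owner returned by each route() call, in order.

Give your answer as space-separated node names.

Answer: NA NA NC

Derivation:
Op 1: add NA@96 -> ring=[96:NA]
Op 2: add NB@46 -> ring=[46:NB,96:NA]
Op 3: route key 60: smallest pos >= 60 is 96 -> NA
Op 4: route key 47: smallest pos >= 47 is 96 -> NA
Op 5: add NC@92 -> ring=[46:NB,92:NC,96:NA]
Op 6: route key 71: smallest pos >= 71 is 92 -> NC
Op 7: remove NC -> ring=[46:NB,96:NA]
Op 8: add ND@95 -> ring=[46:NB,95:ND,96:NA]
Op 9: add NE@21 -> ring=[21:NE,46:NB,95:ND,96:NA]
Op 10: add NF@94 -> ring=[21:NE,46:NB,94:NF,95:ND,96:NA]
Op 11: add NG@64 -> ring=[21:NE,46:NB,64:NG,94:NF,95:ND,96:NA]
Op 12: add NH@38 -> ring=[21:NE,38:NH,46:NB,64:NG,94:NF,95:ND,96:NA]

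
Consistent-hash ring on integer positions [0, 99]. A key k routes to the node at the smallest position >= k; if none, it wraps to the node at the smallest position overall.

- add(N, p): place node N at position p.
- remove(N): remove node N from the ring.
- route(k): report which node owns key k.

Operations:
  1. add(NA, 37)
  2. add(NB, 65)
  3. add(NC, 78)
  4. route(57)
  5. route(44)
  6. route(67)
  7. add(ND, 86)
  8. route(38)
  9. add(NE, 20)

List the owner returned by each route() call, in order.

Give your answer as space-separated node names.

Answer: NB NB NC NB

Derivation:
Op 1: add NA@37 -> ring=[37:NA]
Op 2: add NB@65 -> ring=[37:NA,65:NB]
Op 3: add NC@78 -> ring=[37:NA,65:NB,78:NC]
Op 4: route key 57: smallest pos >= 57 is 65 -> NB
Op 5: route key 44: smallest pos >= 44 is 65 -> NB
Op 6: route key 67: smallest pos >= 67 is 78 -> NC
Op 7: add ND@86 -> ring=[37:NA,65:NB,78:NC,86:ND]
Op 8: route key 38: smallest pos >= 38 is 65 -> NB
Op 9: add NE@20 -> ring=[20:NE,37:NA,65:NB,78:NC,86:ND]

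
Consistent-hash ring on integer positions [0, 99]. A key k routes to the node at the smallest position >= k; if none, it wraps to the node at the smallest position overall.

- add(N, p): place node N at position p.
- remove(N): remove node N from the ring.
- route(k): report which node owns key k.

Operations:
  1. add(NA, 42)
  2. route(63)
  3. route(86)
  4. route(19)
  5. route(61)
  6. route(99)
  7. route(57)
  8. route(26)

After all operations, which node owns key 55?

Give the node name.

Op 1: add NA@42 -> ring=[42:NA]
Op 2: route key 63: none >= 63, wrap to smallest pos 42 -> NA
Op 3: route key 86: none >= 86, wrap to smallest pos 42 -> NA
Op 4: route key 19: smallest pos >= 19 is 42 -> NA
Op 5: route key 61: none >= 61, wrap to smallest pos 42 -> NA
Op 6: route key 99: none >= 99, wrap to smallest pos 42 -> NA
Op 7: route key 57: none >= 57, wrap to smallest pos 42 -> NA
Op 8: route key 26: smallest pos >= 26 is 42 -> NA
Final route key 55: none >= 55, wrap to smallest pos 42 -> NA

Answer: NA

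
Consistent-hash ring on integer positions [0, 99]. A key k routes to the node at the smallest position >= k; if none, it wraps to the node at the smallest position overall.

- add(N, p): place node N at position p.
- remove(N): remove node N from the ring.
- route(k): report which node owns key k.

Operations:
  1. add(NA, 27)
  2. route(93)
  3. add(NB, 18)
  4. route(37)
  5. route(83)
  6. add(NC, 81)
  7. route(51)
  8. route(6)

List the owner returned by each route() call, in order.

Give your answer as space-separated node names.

Op 1: add NA@27 -> ring=[27:NA]
Op 2: route key 93: none >= 93, wrap to smallest pos 27 -> NA
Op 3: add NB@18 -> ring=[18:NB,27:NA]
Op 4: route key 37: none >= 37, wrap to smallest pos 18 -> NB
Op 5: route key 83: none >= 83, wrap to smallest pos 18 -> NB
Op 6: add NC@81 -> ring=[18:NB,27:NA,81:NC]
Op 7: route key 51: smallest pos >= 51 is 81 -> NC
Op 8: route key 6: smallest pos >= 6 is 18 -> NB

Answer: NA NB NB NC NB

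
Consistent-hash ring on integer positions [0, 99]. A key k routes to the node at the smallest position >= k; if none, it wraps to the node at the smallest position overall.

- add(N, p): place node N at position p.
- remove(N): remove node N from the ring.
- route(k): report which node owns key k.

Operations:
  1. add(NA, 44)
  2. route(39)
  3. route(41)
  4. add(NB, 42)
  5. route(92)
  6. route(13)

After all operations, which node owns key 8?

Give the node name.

Answer: NB

Derivation:
Op 1: add NA@44 -> ring=[44:NA]
Op 2: route key 39: smallest pos >= 39 is 44 -> NA
Op 3: route key 41: smallest pos >= 41 is 44 -> NA
Op 4: add NB@42 -> ring=[42:NB,44:NA]
Op 5: route key 92: none >= 92, wrap to smallest pos 42 -> NB
Op 6: route key 13: smallest pos >= 13 is 42 -> NB
Final route key 8: smallest pos >= 8 is 42 -> NB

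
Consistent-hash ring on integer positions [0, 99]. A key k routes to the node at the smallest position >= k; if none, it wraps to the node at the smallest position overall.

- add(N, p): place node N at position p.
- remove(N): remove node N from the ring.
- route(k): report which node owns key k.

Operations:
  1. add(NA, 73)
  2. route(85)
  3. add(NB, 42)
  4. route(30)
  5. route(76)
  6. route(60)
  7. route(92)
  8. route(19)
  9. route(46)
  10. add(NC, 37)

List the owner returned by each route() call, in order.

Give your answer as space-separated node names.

Answer: NA NB NB NA NB NB NA

Derivation:
Op 1: add NA@73 -> ring=[73:NA]
Op 2: route key 85: none >= 85, wrap to smallest pos 73 -> NA
Op 3: add NB@42 -> ring=[42:NB,73:NA]
Op 4: route key 30: smallest pos >= 30 is 42 -> NB
Op 5: route key 76: none >= 76, wrap to smallest pos 42 -> NB
Op 6: route key 60: smallest pos >= 60 is 73 -> NA
Op 7: route key 92: none >= 92, wrap to smallest pos 42 -> NB
Op 8: route key 19: smallest pos >= 19 is 42 -> NB
Op 9: route key 46: smallest pos >= 46 is 73 -> NA
Op 10: add NC@37 -> ring=[37:NC,42:NB,73:NA]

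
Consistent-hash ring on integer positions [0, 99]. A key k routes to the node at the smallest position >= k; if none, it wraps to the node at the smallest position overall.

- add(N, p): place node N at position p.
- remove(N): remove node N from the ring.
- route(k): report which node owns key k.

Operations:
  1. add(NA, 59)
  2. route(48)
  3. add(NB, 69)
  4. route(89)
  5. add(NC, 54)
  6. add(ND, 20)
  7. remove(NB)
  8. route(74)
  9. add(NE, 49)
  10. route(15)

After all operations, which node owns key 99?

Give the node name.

Answer: ND

Derivation:
Op 1: add NA@59 -> ring=[59:NA]
Op 2: route key 48: smallest pos >= 48 is 59 -> NA
Op 3: add NB@69 -> ring=[59:NA,69:NB]
Op 4: route key 89: none >= 89, wrap to smallest pos 59 -> NA
Op 5: add NC@54 -> ring=[54:NC,59:NA,69:NB]
Op 6: add ND@20 -> ring=[20:ND,54:NC,59:NA,69:NB]
Op 7: remove NB -> ring=[20:ND,54:NC,59:NA]
Op 8: route key 74: none >= 74, wrap to smallest pos 20 -> ND
Op 9: add NE@49 -> ring=[20:ND,49:NE,54:NC,59:NA]
Op 10: route key 15: smallest pos >= 15 is 20 -> ND
Final route key 99: none >= 99, wrap to smallest pos 20 -> ND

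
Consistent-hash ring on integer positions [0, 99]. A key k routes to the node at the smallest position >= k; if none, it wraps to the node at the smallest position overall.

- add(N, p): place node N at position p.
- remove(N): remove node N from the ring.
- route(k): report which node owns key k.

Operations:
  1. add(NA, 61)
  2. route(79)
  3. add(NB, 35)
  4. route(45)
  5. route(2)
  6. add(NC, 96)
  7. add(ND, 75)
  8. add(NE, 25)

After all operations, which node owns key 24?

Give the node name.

Answer: NE

Derivation:
Op 1: add NA@61 -> ring=[61:NA]
Op 2: route key 79: none >= 79, wrap to smallest pos 61 -> NA
Op 3: add NB@35 -> ring=[35:NB,61:NA]
Op 4: route key 45: smallest pos >= 45 is 61 -> NA
Op 5: route key 2: smallest pos >= 2 is 35 -> NB
Op 6: add NC@96 -> ring=[35:NB,61:NA,96:NC]
Op 7: add ND@75 -> ring=[35:NB,61:NA,75:ND,96:NC]
Op 8: add NE@25 -> ring=[25:NE,35:NB,61:NA,75:ND,96:NC]
Final route key 24: smallest pos >= 24 is 25 -> NE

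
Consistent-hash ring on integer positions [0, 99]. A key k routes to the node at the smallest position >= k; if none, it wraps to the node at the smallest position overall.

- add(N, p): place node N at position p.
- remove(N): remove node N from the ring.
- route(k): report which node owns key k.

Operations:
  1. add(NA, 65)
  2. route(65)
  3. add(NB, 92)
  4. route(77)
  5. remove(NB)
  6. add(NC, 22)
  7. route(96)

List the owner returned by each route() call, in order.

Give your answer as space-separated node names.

Answer: NA NB NC

Derivation:
Op 1: add NA@65 -> ring=[65:NA]
Op 2: route key 65: smallest pos >= 65 is 65 -> NA
Op 3: add NB@92 -> ring=[65:NA,92:NB]
Op 4: route key 77: smallest pos >= 77 is 92 -> NB
Op 5: remove NB -> ring=[65:NA]
Op 6: add NC@22 -> ring=[22:NC,65:NA]
Op 7: route key 96: none >= 96, wrap to smallest pos 22 -> NC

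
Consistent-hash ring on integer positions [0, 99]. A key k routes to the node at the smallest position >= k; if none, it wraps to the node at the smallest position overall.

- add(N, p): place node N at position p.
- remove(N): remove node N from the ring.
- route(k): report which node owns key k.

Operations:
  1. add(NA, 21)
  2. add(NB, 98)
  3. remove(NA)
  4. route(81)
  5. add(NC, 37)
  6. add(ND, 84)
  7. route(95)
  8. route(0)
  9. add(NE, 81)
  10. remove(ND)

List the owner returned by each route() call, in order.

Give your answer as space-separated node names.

Op 1: add NA@21 -> ring=[21:NA]
Op 2: add NB@98 -> ring=[21:NA,98:NB]
Op 3: remove NA -> ring=[98:NB]
Op 4: route key 81: smallest pos >= 81 is 98 -> NB
Op 5: add NC@37 -> ring=[37:NC,98:NB]
Op 6: add ND@84 -> ring=[37:NC,84:ND,98:NB]
Op 7: route key 95: smallest pos >= 95 is 98 -> NB
Op 8: route key 0: smallest pos >= 0 is 37 -> NC
Op 9: add NE@81 -> ring=[37:NC,81:NE,84:ND,98:NB]
Op 10: remove ND -> ring=[37:NC,81:NE,98:NB]

Answer: NB NB NC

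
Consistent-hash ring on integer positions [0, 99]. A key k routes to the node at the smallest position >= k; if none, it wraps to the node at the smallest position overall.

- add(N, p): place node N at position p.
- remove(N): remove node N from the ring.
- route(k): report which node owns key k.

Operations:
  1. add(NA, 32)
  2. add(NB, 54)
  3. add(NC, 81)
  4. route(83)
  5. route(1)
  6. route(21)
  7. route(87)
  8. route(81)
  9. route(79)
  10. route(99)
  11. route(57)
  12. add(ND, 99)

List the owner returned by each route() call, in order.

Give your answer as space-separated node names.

Op 1: add NA@32 -> ring=[32:NA]
Op 2: add NB@54 -> ring=[32:NA,54:NB]
Op 3: add NC@81 -> ring=[32:NA,54:NB,81:NC]
Op 4: route key 83: none >= 83, wrap to smallest pos 32 -> NA
Op 5: route key 1: smallest pos >= 1 is 32 -> NA
Op 6: route key 21: smallest pos >= 21 is 32 -> NA
Op 7: route key 87: none >= 87, wrap to smallest pos 32 -> NA
Op 8: route key 81: smallest pos >= 81 is 81 -> NC
Op 9: route key 79: smallest pos >= 79 is 81 -> NC
Op 10: route key 99: none >= 99, wrap to smallest pos 32 -> NA
Op 11: route key 57: smallest pos >= 57 is 81 -> NC
Op 12: add ND@99 -> ring=[32:NA,54:NB,81:NC,99:ND]

Answer: NA NA NA NA NC NC NA NC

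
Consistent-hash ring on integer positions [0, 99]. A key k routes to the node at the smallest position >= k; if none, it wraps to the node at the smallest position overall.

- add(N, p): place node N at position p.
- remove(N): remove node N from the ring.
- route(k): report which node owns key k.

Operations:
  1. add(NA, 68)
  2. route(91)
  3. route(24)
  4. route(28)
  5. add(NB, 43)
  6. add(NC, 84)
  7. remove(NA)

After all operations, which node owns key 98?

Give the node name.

Answer: NB

Derivation:
Op 1: add NA@68 -> ring=[68:NA]
Op 2: route key 91: none >= 91, wrap to smallest pos 68 -> NA
Op 3: route key 24: smallest pos >= 24 is 68 -> NA
Op 4: route key 28: smallest pos >= 28 is 68 -> NA
Op 5: add NB@43 -> ring=[43:NB,68:NA]
Op 6: add NC@84 -> ring=[43:NB,68:NA,84:NC]
Op 7: remove NA -> ring=[43:NB,84:NC]
Final route key 98: none >= 98, wrap to smallest pos 43 -> NB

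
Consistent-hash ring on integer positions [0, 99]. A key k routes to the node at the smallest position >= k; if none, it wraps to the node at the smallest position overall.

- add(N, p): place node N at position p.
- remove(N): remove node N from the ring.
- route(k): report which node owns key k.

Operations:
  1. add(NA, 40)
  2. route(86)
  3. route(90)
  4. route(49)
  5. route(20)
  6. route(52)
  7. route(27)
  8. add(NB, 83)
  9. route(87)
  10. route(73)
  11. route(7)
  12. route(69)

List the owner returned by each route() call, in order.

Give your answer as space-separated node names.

Answer: NA NA NA NA NA NA NA NB NA NB

Derivation:
Op 1: add NA@40 -> ring=[40:NA]
Op 2: route key 86: none >= 86, wrap to smallest pos 40 -> NA
Op 3: route key 90: none >= 90, wrap to smallest pos 40 -> NA
Op 4: route key 49: none >= 49, wrap to smallest pos 40 -> NA
Op 5: route key 20: smallest pos >= 20 is 40 -> NA
Op 6: route key 52: none >= 52, wrap to smallest pos 40 -> NA
Op 7: route key 27: smallest pos >= 27 is 40 -> NA
Op 8: add NB@83 -> ring=[40:NA,83:NB]
Op 9: route key 87: none >= 87, wrap to smallest pos 40 -> NA
Op 10: route key 73: smallest pos >= 73 is 83 -> NB
Op 11: route key 7: smallest pos >= 7 is 40 -> NA
Op 12: route key 69: smallest pos >= 69 is 83 -> NB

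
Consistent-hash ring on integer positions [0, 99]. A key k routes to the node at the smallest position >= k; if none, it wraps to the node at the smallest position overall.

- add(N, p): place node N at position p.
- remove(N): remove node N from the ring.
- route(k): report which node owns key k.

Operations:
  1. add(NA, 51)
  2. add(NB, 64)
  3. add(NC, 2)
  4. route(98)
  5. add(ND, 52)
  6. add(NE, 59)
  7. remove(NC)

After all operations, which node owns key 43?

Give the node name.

Op 1: add NA@51 -> ring=[51:NA]
Op 2: add NB@64 -> ring=[51:NA,64:NB]
Op 3: add NC@2 -> ring=[2:NC,51:NA,64:NB]
Op 4: route key 98: none >= 98, wrap to smallest pos 2 -> NC
Op 5: add ND@52 -> ring=[2:NC,51:NA,52:ND,64:NB]
Op 6: add NE@59 -> ring=[2:NC,51:NA,52:ND,59:NE,64:NB]
Op 7: remove NC -> ring=[51:NA,52:ND,59:NE,64:NB]
Final route key 43: smallest pos >= 43 is 51 -> NA

Answer: NA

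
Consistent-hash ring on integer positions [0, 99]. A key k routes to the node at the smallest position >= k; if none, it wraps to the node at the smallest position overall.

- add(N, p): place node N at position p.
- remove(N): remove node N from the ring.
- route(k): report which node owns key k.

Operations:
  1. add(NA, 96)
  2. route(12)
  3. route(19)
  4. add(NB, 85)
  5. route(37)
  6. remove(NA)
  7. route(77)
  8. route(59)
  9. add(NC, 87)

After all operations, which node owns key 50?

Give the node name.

Op 1: add NA@96 -> ring=[96:NA]
Op 2: route key 12: smallest pos >= 12 is 96 -> NA
Op 3: route key 19: smallest pos >= 19 is 96 -> NA
Op 4: add NB@85 -> ring=[85:NB,96:NA]
Op 5: route key 37: smallest pos >= 37 is 85 -> NB
Op 6: remove NA -> ring=[85:NB]
Op 7: route key 77: smallest pos >= 77 is 85 -> NB
Op 8: route key 59: smallest pos >= 59 is 85 -> NB
Op 9: add NC@87 -> ring=[85:NB,87:NC]
Final route key 50: smallest pos >= 50 is 85 -> NB

Answer: NB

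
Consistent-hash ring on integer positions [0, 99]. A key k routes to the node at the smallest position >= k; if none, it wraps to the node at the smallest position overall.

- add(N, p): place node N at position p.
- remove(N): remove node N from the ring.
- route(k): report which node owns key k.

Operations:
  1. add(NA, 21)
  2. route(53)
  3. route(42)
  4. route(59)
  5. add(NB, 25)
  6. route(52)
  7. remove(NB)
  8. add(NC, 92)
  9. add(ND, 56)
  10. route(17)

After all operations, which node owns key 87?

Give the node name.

Answer: NC

Derivation:
Op 1: add NA@21 -> ring=[21:NA]
Op 2: route key 53: none >= 53, wrap to smallest pos 21 -> NA
Op 3: route key 42: none >= 42, wrap to smallest pos 21 -> NA
Op 4: route key 59: none >= 59, wrap to smallest pos 21 -> NA
Op 5: add NB@25 -> ring=[21:NA,25:NB]
Op 6: route key 52: none >= 52, wrap to smallest pos 21 -> NA
Op 7: remove NB -> ring=[21:NA]
Op 8: add NC@92 -> ring=[21:NA,92:NC]
Op 9: add ND@56 -> ring=[21:NA,56:ND,92:NC]
Op 10: route key 17: smallest pos >= 17 is 21 -> NA
Final route key 87: smallest pos >= 87 is 92 -> NC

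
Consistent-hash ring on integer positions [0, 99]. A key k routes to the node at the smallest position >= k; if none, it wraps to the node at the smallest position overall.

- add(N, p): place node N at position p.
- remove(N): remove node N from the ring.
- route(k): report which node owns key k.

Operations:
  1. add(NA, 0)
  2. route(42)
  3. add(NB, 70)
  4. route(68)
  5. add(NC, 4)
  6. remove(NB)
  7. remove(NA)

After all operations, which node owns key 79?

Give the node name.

Answer: NC

Derivation:
Op 1: add NA@0 -> ring=[0:NA]
Op 2: route key 42: none >= 42, wrap to smallest pos 0 -> NA
Op 3: add NB@70 -> ring=[0:NA,70:NB]
Op 4: route key 68: smallest pos >= 68 is 70 -> NB
Op 5: add NC@4 -> ring=[0:NA,4:NC,70:NB]
Op 6: remove NB -> ring=[0:NA,4:NC]
Op 7: remove NA -> ring=[4:NC]
Final route key 79: none >= 79, wrap to smallest pos 4 -> NC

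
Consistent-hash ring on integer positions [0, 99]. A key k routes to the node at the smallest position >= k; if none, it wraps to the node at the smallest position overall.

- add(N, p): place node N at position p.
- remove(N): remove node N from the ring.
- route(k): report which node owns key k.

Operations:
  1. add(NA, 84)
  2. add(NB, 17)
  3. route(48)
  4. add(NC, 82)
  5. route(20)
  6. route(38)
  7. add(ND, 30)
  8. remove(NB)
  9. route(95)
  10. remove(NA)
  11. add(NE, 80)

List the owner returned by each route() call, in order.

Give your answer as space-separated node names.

Op 1: add NA@84 -> ring=[84:NA]
Op 2: add NB@17 -> ring=[17:NB,84:NA]
Op 3: route key 48: smallest pos >= 48 is 84 -> NA
Op 4: add NC@82 -> ring=[17:NB,82:NC,84:NA]
Op 5: route key 20: smallest pos >= 20 is 82 -> NC
Op 6: route key 38: smallest pos >= 38 is 82 -> NC
Op 7: add ND@30 -> ring=[17:NB,30:ND,82:NC,84:NA]
Op 8: remove NB -> ring=[30:ND,82:NC,84:NA]
Op 9: route key 95: none >= 95, wrap to smallest pos 30 -> ND
Op 10: remove NA -> ring=[30:ND,82:NC]
Op 11: add NE@80 -> ring=[30:ND,80:NE,82:NC]

Answer: NA NC NC ND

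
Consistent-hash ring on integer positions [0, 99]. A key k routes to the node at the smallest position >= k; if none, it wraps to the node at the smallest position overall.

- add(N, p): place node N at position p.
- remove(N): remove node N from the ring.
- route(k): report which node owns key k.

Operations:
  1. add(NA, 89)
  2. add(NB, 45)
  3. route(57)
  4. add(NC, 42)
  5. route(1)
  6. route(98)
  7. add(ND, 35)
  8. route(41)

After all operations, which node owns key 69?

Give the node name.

Answer: NA

Derivation:
Op 1: add NA@89 -> ring=[89:NA]
Op 2: add NB@45 -> ring=[45:NB,89:NA]
Op 3: route key 57: smallest pos >= 57 is 89 -> NA
Op 4: add NC@42 -> ring=[42:NC,45:NB,89:NA]
Op 5: route key 1: smallest pos >= 1 is 42 -> NC
Op 6: route key 98: none >= 98, wrap to smallest pos 42 -> NC
Op 7: add ND@35 -> ring=[35:ND,42:NC,45:NB,89:NA]
Op 8: route key 41: smallest pos >= 41 is 42 -> NC
Final route key 69: smallest pos >= 69 is 89 -> NA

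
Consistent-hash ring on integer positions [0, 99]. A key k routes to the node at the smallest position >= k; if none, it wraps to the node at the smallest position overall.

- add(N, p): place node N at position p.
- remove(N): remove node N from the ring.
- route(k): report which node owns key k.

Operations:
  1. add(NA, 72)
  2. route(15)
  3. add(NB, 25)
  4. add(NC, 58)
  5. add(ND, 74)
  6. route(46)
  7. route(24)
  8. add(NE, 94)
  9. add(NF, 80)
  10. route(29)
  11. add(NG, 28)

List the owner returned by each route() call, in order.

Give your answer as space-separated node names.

Answer: NA NC NB NC

Derivation:
Op 1: add NA@72 -> ring=[72:NA]
Op 2: route key 15: smallest pos >= 15 is 72 -> NA
Op 3: add NB@25 -> ring=[25:NB,72:NA]
Op 4: add NC@58 -> ring=[25:NB,58:NC,72:NA]
Op 5: add ND@74 -> ring=[25:NB,58:NC,72:NA,74:ND]
Op 6: route key 46: smallest pos >= 46 is 58 -> NC
Op 7: route key 24: smallest pos >= 24 is 25 -> NB
Op 8: add NE@94 -> ring=[25:NB,58:NC,72:NA,74:ND,94:NE]
Op 9: add NF@80 -> ring=[25:NB,58:NC,72:NA,74:ND,80:NF,94:NE]
Op 10: route key 29: smallest pos >= 29 is 58 -> NC
Op 11: add NG@28 -> ring=[25:NB,28:NG,58:NC,72:NA,74:ND,80:NF,94:NE]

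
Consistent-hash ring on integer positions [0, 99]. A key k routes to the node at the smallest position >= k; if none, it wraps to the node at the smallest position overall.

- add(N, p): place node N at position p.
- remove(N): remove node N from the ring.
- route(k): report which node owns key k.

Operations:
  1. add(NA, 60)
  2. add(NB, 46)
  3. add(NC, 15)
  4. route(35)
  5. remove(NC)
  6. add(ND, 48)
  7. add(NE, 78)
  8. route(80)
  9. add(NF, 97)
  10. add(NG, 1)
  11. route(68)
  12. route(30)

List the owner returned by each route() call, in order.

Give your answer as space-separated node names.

Op 1: add NA@60 -> ring=[60:NA]
Op 2: add NB@46 -> ring=[46:NB,60:NA]
Op 3: add NC@15 -> ring=[15:NC,46:NB,60:NA]
Op 4: route key 35: smallest pos >= 35 is 46 -> NB
Op 5: remove NC -> ring=[46:NB,60:NA]
Op 6: add ND@48 -> ring=[46:NB,48:ND,60:NA]
Op 7: add NE@78 -> ring=[46:NB,48:ND,60:NA,78:NE]
Op 8: route key 80: none >= 80, wrap to smallest pos 46 -> NB
Op 9: add NF@97 -> ring=[46:NB,48:ND,60:NA,78:NE,97:NF]
Op 10: add NG@1 -> ring=[1:NG,46:NB,48:ND,60:NA,78:NE,97:NF]
Op 11: route key 68: smallest pos >= 68 is 78 -> NE
Op 12: route key 30: smallest pos >= 30 is 46 -> NB

Answer: NB NB NE NB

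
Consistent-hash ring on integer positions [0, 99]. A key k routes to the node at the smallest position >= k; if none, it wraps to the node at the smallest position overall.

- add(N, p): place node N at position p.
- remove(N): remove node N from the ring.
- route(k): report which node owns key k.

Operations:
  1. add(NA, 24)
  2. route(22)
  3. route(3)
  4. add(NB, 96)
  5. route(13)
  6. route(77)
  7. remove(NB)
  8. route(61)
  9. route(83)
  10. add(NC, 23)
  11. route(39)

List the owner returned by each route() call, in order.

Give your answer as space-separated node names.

Op 1: add NA@24 -> ring=[24:NA]
Op 2: route key 22: smallest pos >= 22 is 24 -> NA
Op 3: route key 3: smallest pos >= 3 is 24 -> NA
Op 4: add NB@96 -> ring=[24:NA,96:NB]
Op 5: route key 13: smallest pos >= 13 is 24 -> NA
Op 6: route key 77: smallest pos >= 77 is 96 -> NB
Op 7: remove NB -> ring=[24:NA]
Op 8: route key 61: none >= 61, wrap to smallest pos 24 -> NA
Op 9: route key 83: none >= 83, wrap to smallest pos 24 -> NA
Op 10: add NC@23 -> ring=[23:NC,24:NA]
Op 11: route key 39: none >= 39, wrap to smallest pos 23 -> NC

Answer: NA NA NA NB NA NA NC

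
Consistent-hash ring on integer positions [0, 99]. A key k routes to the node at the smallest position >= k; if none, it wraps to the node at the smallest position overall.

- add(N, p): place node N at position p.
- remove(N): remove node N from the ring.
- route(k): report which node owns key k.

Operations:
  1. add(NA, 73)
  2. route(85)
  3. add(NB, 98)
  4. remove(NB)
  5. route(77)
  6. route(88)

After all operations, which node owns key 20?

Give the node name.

Op 1: add NA@73 -> ring=[73:NA]
Op 2: route key 85: none >= 85, wrap to smallest pos 73 -> NA
Op 3: add NB@98 -> ring=[73:NA,98:NB]
Op 4: remove NB -> ring=[73:NA]
Op 5: route key 77: none >= 77, wrap to smallest pos 73 -> NA
Op 6: route key 88: none >= 88, wrap to smallest pos 73 -> NA
Final route key 20: smallest pos >= 20 is 73 -> NA

Answer: NA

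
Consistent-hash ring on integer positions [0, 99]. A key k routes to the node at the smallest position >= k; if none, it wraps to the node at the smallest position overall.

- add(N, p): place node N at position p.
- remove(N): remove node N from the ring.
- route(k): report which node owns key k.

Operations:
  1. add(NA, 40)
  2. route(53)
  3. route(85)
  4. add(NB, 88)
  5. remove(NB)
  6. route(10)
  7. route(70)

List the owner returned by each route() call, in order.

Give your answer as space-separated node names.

Answer: NA NA NA NA

Derivation:
Op 1: add NA@40 -> ring=[40:NA]
Op 2: route key 53: none >= 53, wrap to smallest pos 40 -> NA
Op 3: route key 85: none >= 85, wrap to smallest pos 40 -> NA
Op 4: add NB@88 -> ring=[40:NA,88:NB]
Op 5: remove NB -> ring=[40:NA]
Op 6: route key 10: smallest pos >= 10 is 40 -> NA
Op 7: route key 70: none >= 70, wrap to smallest pos 40 -> NA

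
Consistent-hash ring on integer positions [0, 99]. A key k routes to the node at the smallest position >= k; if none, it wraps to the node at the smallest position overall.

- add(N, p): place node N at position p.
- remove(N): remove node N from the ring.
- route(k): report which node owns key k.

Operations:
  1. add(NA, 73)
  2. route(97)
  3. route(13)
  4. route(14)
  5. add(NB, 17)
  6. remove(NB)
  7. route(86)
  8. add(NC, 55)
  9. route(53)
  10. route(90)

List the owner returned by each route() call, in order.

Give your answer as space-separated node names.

Answer: NA NA NA NA NC NC

Derivation:
Op 1: add NA@73 -> ring=[73:NA]
Op 2: route key 97: none >= 97, wrap to smallest pos 73 -> NA
Op 3: route key 13: smallest pos >= 13 is 73 -> NA
Op 4: route key 14: smallest pos >= 14 is 73 -> NA
Op 5: add NB@17 -> ring=[17:NB,73:NA]
Op 6: remove NB -> ring=[73:NA]
Op 7: route key 86: none >= 86, wrap to smallest pos 73 -> NA
Op 8: add NC@55 -> ring=[55:NC,73:NA]
Op 9: route key 53: smallest pos >= 53 is 55 -> NC
Op 10: route key 90: none >= 90, wrap to smallest pos 55 -> NC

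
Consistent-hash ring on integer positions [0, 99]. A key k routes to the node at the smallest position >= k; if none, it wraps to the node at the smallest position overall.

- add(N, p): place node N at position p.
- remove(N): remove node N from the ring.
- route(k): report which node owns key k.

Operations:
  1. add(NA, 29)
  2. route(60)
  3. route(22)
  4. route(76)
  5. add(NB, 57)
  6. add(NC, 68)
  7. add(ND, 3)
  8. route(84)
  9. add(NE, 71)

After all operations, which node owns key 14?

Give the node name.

Answer: NA

Derivation:
Op 1: add NA@29 -> ring=[29:NA]
Op 2: route key 60: none >= 60, wrap to smallest pos 29 -> NA
Op 3: route key 22: smallest pos >= 22 is 29 -> NA
Op 4: route key 76: none >= 76, wrap to smallest pos 29 -> NA
Op 5: add NB@57 -> ring=[29:NA,57:NB]
Op 6: add NC@68 -> ring=[29:NA,57:NB,68:NC]
Op 7: add ND@3 -> ring=[3:ND,29:NA,57:NB,68:NC]
Op 8: route key 84: none >= 84, wrap to smallest pos 3 -> ND
Op 9: add NE@71 -> ring=[3:ND,29:NA,57:NB,68:NC,71:NE]
Final route key 14: smallest pos >= 14 is 29 -> NA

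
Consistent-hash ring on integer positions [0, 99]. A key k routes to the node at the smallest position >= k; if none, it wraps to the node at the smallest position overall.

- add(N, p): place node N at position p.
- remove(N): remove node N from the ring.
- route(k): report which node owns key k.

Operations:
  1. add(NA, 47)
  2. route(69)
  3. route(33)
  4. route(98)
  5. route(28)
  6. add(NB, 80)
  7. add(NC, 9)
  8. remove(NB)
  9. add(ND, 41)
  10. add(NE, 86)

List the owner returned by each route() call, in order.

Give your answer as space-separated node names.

Op 1: add NA@47 -> ring=[47:NA]
Op 2: route key 69: none >= 69, wrap to smallest pos 47 -> NA
Op 3: route key 33: smallest pos >= 33 is 47 -> NA
Op 4: route key 98: none >= 98, wrap to smallest pos 47 -> NA
Op 5: route key 28: smallest pos >= 28 is 47 -> NA
Op 6: add NB@80 -> ring=[47:NA,80:NB]
Op 7: add NC@9 -> ring=[9:NC,47:NA,80:NB]
Op 8: remove NB -> ring=[9:NC,47:NA]
Op 9: add ND@41 -> ring=[9:NC,41:ND,47:NA]
Op 10: add NE@86 -> ring=[9:NC,41:ND,47:NA,86:NE]

Answer: NA NA NA NA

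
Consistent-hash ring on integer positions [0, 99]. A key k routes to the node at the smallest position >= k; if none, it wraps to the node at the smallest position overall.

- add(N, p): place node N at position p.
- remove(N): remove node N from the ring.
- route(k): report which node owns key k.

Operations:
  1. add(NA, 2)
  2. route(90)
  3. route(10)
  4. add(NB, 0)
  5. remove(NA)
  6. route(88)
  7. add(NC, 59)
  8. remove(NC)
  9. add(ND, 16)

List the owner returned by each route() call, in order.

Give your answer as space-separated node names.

Op 1: add NA@2 -> ring=[2:NA]
Op 2: route key 90: none >= 90, wrap to smallest pos 2 -> NA
Op 3: route key 10: none >= 10, wrap to smallest pos 2 -> NA
Op 4: add NB@0 -> ring=[0:NB,2:NA]
Op 5: remove NA -> ring=[0:NB]
Op 6: route key 88: none >= 88, wrap to smallest pos 0 -> NB
Op 7: add NC@59 -> ring=[0:NB,59:NC]
Op 8: remove NC -> ring=[0:NB]
Op 9: add ND@16 -> ring=[0:NB,16:ND]

Answer: NA NA NB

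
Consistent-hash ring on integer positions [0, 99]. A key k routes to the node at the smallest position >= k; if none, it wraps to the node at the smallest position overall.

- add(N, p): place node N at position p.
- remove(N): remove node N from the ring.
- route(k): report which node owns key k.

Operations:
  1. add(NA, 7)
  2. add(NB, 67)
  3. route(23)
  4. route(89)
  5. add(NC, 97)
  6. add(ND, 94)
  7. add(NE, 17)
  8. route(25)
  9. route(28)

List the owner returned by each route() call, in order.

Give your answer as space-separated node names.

Answer: NB NA NB NB

Derivation:
Op 1: add NA@7 -> ring=[7:NA]
Op 2: add NB@67 -> ring=[7:NA,67:NB]
Op 3: route key 23: smallest pos >= 23 is 67 -> NB
Op 4: route key 89: none >= 89, wrap to smallest pos 7 -> NA
Op 5: add NC@97 -> ring=[7:NA,67:NB,97:NC]
Op 6: add ND@94 -> ring=[7:NA,67:NB,94:ND,97:NC]
Op 7: add NE@17 -> ring=[7:NA,17:NE,67:NB,94:ND,97:NC]
Op 8: route key 25: smallest pos >= 25 is 67 -> NB
Op 9: route key 28: smallest pos >= 28 is 67 -> NB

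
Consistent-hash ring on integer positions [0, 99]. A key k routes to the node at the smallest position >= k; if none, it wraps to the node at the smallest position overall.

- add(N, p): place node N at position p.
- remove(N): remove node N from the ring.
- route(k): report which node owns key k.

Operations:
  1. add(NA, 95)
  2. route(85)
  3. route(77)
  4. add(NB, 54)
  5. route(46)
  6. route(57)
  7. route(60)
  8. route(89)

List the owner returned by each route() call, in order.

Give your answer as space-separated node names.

Op 1: add NA@95 -> ring=[95:NA]
Op 2: route key 85: smallest pos >= 85 is 95 -> NA
Op 3: route key 77: smallest pos >= 77 is 95 -> NA
Op 4: add NB@54 -> ring=[54:NB,95:NA]
Op 5: route key 46: smallest pos >= 46 is 54 -> NB
Op 6: route key 57: smallest pos >= 57 is 95 -> NA
Op 7: route key 60: smallest pos >= 60 is 95 -> NA
Op 8: route key 89: smallest pos >= 89 is 95 -> NA

Answer: NA NA NB NA NA NA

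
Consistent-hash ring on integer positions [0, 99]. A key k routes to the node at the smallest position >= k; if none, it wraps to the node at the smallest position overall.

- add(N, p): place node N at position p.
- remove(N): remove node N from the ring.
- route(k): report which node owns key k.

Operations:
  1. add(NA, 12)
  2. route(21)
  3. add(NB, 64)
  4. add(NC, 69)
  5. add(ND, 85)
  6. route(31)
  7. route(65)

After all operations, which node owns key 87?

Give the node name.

Op 1: add NA@12 -> ring=[12:NA]
Op 2: route key 21: none >= 21, wrap to smallest pos 12 -> NA
Op 3: add NB@64 -> ring=[12:NA,64:NB]
Op 4: add NC@69 -> ring=[12:NA,64:NB,69:NC]
Op 5: add ND@85 -> ring=[12:NA,64:NB,69:NC,85:ND]
Op 6: route key 31: smallest pos >= 31 is 64 -> NB
Op 7: route key 65: smallest pos >= 65 is 69 -> NC
Final route key 87: none >= 87, wrap to smallest pos 12 -> NA

Answer: NA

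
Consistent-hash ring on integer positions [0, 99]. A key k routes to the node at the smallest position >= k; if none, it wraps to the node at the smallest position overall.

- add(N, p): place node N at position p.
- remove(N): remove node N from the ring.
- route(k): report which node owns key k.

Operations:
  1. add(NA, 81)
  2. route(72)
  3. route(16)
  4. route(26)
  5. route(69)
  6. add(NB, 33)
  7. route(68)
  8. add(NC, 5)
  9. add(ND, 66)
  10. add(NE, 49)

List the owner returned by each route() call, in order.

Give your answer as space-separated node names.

Answer: NA NA NA NA NA

Derivation:
Op 1: add NA@81 -> ring=[81:NA]
Op 2: route key 72: smallest pos >= 72 is 81 -> NA
Op 3: route key 16: smallest pos >= 16 is 81 -> NA
Op 4: route key 26: smallest pos >= 26 is 81 -> NA
Op 5: route key 69: smallest pos >= 69 is 81 -> NA
Op 6: add NB@33 -> ring=[33:NB,81:NA]
Op 7: route key 68: smallest pos >= 68 is 81 -> NA
Op 8: add NC@5 -> ring=[5:NC,33:NB,81:NA]
Op 9: add ND@66 -> ring=[5:NC,33:NB,66:ND,81:NA]
Op 10: add NE@49 -> ring=[5:NC,33:NB,49:NE,66:ND,81:NA]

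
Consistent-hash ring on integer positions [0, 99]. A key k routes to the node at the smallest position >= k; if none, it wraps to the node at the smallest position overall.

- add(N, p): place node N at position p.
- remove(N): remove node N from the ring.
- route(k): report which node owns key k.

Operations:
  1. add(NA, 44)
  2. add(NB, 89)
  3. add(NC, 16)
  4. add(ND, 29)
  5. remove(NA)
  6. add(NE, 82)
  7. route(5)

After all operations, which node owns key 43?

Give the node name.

Answer: NE

Derivation:
Op 1: add NA@44 -> ring=[44:NA]
Op 2: add NB@89 -> ring=[44:NA,89:NB]
Op 3: add NC@16 -> ring=[16:NC,44:NA,89:NB]
Op 4: add ND@29 -> ring=[16:NC,29:ND,44:NA,89:NB]
Op 5: remove NA -> ring=[16:NC,29:ND,89:NB]
Op 6: add NE@82 -> ring=[16:NC,29:ND,82:NE,89:NB]
Op 7: route key 5: smallest pos >= 5 is 16 -> NC
Final route key 43: smallest pos >= 43 is 82 -> NE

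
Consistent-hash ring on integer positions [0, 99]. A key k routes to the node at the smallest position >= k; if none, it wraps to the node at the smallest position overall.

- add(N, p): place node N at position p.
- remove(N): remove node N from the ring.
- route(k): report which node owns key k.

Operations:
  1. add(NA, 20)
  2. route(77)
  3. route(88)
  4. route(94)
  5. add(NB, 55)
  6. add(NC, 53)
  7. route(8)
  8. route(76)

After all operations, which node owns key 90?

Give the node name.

Answer: NA

Derivation:
Op 1: add NA@20 -> ring=[20:NA]
Op 2: route key 77: none >= 77, wrap to smallest pos 20 -> NA
Op 3: route key 88: none >= 88, wrap to smallest pos 20 -> NA
Op 4: route key 94: none >= 94, wrap to smallest pos 20 -> NA
Op 5: add NB@55 -> ring=[20:NA,55:NB]
Op 6: add NC@53 -> ring=[20:NA,53:NC,55:NB]
Op 7: route key 8: smallest pos >= 8 is 20 -> NA
Op 8: route key 76: none >= 76, wrap to smallest pos 20 -> NA
Final route key 90: none >= 90, wrap to smallest pos 20 -> NA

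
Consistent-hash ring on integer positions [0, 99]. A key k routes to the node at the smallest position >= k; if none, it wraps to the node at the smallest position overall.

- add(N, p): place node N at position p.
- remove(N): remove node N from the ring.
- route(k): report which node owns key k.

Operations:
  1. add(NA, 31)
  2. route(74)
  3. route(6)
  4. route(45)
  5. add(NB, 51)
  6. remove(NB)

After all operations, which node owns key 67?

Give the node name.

Answer: NA

Derivation:
Op 1: add NA@31 -> ring=[31:NA]
Op 2: route key 74: none >= 74, wrap to smallest pos 31 -> NA
Op 3: route key 6: smallest pos >= 6 is 31 -> NA
Op 4: route key 45: none >= 45, wrap to smallest pos 31 -> NA
Op 5: add NB@51 -> ring=[31:NA,51:NB]
Op 6: remove NB -> ring=[31:NA]
Final route key 67: none >= 67, wrap to smallest pos 31 -> NA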